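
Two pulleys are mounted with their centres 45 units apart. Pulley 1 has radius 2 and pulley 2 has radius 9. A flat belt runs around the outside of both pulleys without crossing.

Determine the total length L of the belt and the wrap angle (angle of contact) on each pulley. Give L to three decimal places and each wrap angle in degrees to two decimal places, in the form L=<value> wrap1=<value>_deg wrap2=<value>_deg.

L=125.649 wrap1=162.10_deg wrap2=197.90_deg

open belt: β = asin((r2−r1)/C) = asin(7/45) = 8.9490°
wrap1 = π − 2β = 162.1020°
wrap2 = π + 2β = 197.8980°
tangent length = C·cosβ = 44.4522
L = r1·wrap1 + r2·wrap2 + 2·C·cosβ = 2·2.8292 + 9·3.4540 + 2·44.4522 = 125.6486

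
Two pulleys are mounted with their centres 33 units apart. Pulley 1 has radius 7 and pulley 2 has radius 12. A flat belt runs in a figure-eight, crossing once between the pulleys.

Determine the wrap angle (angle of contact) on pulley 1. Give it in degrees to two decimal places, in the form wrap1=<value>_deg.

wrap1=250.31_deg

crossed belt: β = asin((r1+r2)/C) = asin(19/33) = 35.1527°
wrap1 = wrap2 = π + 2β = 250.3054°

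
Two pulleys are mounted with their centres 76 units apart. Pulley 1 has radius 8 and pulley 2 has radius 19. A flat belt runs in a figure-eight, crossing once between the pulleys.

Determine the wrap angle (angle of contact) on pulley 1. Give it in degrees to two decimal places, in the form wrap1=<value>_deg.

wrap1=221.62_deg

crossed belt: β = asin((r1+r2)/C) = asin(27/76) = 20.8096°
wrap1 = wrap2 = π + 2β = 221.6191°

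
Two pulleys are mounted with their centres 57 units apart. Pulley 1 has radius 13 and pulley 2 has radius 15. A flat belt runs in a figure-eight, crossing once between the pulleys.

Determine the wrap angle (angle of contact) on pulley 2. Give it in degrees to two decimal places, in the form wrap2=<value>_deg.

wrap2=238.84_deg

crossed belt: β = asin((r1+r2)/C) = asin(28/57) = 29.4213°
wrap1 = wrap2 = π + 2β = 238.8427°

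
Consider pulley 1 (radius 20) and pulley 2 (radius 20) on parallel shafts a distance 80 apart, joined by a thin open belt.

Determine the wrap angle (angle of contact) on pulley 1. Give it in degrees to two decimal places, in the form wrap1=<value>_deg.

open belt: β = asin((r2−r1)/C) = asin(0/80) = 0.0000°
wrap1 = π − 2β = 180.0000°
wrap2 = π + 2β = 180.0000°

wrap1=180.00_deg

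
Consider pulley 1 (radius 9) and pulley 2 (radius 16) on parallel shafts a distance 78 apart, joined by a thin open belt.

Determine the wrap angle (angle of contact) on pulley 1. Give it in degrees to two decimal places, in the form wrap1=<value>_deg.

open belt: β = asin((r2−r1)/C) = asin(7/78) = 5.1489°
wrap1 = π − 2β = 169.7023°
wrap2 = π + 2β = 190.2977°

wrap1=169.70_deg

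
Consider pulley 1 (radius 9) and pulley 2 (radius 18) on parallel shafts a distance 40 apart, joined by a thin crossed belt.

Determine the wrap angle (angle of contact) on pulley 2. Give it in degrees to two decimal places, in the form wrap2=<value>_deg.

crossed belt: β = asin((r1+r2)/C) = asin(27/40) = 42.4542°
wrap1 = wrap2 = π + 2β = 264.9083°

wrap2=264.91_deg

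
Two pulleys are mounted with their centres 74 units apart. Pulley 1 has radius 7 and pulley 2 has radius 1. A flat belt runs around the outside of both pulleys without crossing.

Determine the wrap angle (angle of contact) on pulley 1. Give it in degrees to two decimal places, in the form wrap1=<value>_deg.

open belt: β = asin((r2−r1)/C) = asin(-6/74) = -4.6507°
wrap1 = π − 2β = 189.3014°
wrap2 = π + 2β = 170.6986°

wrap1=189.30_deg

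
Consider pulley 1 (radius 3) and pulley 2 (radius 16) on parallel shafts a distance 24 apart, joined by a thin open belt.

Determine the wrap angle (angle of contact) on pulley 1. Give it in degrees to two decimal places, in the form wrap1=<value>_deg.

open belt: β = asin((r2−r1)/C) = asin(13/24) = 32.7972°
wrap1 = π − 2β = 114.4057°
wrap2 = π + 2β = 245.5943°

wrap1=114.41_deg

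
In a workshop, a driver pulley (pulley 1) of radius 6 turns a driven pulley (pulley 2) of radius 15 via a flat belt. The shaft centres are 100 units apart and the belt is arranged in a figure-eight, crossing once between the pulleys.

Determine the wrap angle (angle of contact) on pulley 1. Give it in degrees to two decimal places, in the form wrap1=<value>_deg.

crossed belt: β = asin((r1+r2)/C) = asin(21/100) = 12.1224°
wrap1 = wrap2 = π + 2β = 204.2447°

wrap1=204.24_deg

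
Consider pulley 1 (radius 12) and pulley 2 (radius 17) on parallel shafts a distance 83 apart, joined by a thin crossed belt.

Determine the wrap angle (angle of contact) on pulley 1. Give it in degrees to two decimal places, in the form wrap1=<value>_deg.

crossed belt: β = asin((r1+r2)/C) = asin(29/83) = 20.4505°
wrap1 = wrap2 = π + 2β = 220.9009°

wrap1=220.90_deg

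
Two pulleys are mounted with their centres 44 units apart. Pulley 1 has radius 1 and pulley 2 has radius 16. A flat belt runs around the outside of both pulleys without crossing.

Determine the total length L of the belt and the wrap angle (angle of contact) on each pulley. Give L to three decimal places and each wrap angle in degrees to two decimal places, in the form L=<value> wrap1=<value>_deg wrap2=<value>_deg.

L=146.572 wrap1=140.14_deg wrap2=219.86_deg

open belt: β = asin((r2−r1)/C) = asin(15/44) = 19.9323°
wrap1 = π − 2β = 140.1355°
wrap2 = π + 2β = 219.8645°
tangent length = C·cosβ = 41.3642
L = r1·wrap1 + r2·wrap2 + 2·C·cosβ = 1·2.4458 + 16·3.8374 + 2·41.3642 = 146.5721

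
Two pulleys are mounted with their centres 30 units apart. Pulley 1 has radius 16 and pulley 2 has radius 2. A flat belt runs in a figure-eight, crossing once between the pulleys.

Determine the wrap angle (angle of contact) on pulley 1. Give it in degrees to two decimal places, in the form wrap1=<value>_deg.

wrap1=253.74_deg

crossed belt: β = asin((r1+r2)/C) = asin(18/30) = 36.8699°
wrap1 = wrap2 = π + 2β = 253.7398°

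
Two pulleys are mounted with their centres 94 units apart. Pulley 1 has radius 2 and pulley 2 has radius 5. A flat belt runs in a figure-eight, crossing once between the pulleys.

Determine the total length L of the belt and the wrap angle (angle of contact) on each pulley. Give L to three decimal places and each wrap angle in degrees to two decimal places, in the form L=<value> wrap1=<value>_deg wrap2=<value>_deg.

L=210.513 wrap1=188.54_deg wrap2=188.54_deg

crossed belt: β = asin((r1+r2)/C) = asin(7/94) = 4.2707°
wrap1 = wrap2 = π + 2β = 188.5413°
tangent length = C·cosβ = 93.7390
L = (r1+r2)·wrap + 2·C·cosβ = 7·3.2907 + 2·93.7390 = 210.5127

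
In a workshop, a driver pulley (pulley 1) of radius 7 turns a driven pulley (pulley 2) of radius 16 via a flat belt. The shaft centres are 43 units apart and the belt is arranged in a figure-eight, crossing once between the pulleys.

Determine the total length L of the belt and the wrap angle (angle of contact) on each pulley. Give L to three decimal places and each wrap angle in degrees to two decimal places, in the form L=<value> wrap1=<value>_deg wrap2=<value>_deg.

crossed belt: β = asin((r1+r2)/C) = asin(23/43) = 32.3360°
wrap1 = wrap2 = π + 2β = 244.6721°
tangent length = C·cosβ = 36.3318
L = (r1+r2)·wrap + 2·C·cosβ = 23·4.2703 + 2·36.3318 = 170.8813

L=170.881 wrap1=244.67_deg wrap2=244.67_deg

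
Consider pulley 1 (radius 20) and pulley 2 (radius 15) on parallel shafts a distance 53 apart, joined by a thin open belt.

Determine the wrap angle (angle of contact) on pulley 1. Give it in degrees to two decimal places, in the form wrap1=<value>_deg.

wrap1=190.83_deg

open belt: β = asin((r2−r1)/C) = asin(-5/53) = -5.4133°
wrap1 = π − 2β = 190.8266°
wrap2 = π + 2β = 169.1734°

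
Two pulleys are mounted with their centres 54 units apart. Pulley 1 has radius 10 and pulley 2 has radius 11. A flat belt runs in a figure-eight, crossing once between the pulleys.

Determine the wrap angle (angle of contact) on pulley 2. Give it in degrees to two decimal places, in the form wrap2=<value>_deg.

crossed belt: β = asin((r1+r2)/C) = asin(21/54) = 22.8854°
wrap1 = wrap2 = π + 2β = 225.7708°

wrap2=225.77_deg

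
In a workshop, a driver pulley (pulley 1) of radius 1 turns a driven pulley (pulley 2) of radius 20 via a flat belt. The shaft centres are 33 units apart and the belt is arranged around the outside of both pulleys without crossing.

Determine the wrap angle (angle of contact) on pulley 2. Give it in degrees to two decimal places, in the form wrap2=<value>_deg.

wrap2=250.31_deg

open belt: β = asin((r2−r1)/C) = asin(19/33) = 35.1527°
wrap1 = π − 2β = 109.6946°
wrap2 = π + 2β = 250.3054°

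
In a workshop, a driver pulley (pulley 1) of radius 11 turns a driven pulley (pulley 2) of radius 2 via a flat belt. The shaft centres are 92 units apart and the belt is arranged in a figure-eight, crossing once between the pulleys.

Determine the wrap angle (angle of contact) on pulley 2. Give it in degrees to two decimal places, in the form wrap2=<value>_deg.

crossed belt: β = asin((r1+r2)/C) = asin(13/92) = 8.1233°
wrap1 = wrap2 = π + 2β = 196.2467°

wrap2=196.25_deg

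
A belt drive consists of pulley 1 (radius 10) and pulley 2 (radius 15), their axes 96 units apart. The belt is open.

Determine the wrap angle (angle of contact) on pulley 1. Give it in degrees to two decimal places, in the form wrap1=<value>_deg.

open belt: β = asin((r2−r1)/C) = asin(5/96) = 2.9855°
wrap1 = π − 2β = 174.0290°
wrap2 = π + 2β = 185.9710°

wrap1=174.03_deg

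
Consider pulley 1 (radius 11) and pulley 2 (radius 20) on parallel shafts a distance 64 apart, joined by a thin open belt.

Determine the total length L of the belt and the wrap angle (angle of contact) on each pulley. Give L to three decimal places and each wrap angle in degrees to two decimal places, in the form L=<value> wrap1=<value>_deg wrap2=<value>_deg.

L=226.657 wrap1=163.83_deg wrap2=196.17_deg

open belt: β = asin((r2−r1)/C) = asin(9/64) = 8.0840°
wrap1 = π − 2β = 163.8320°
wrap2 = π + 2β = 196.1680°
tangent length = C·cosβ = 63.3640
L = r1·wrap1 + r2·wrap2 + 2·C·cosβ = 11·2.8594 + 20·3.4238 + 2·63.3640 = 226.6571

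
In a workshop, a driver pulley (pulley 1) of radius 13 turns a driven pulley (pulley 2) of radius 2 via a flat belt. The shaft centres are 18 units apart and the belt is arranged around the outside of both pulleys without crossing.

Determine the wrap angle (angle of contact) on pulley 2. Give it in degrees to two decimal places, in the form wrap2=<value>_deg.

wrap2=104.66_deg

open belt: β = asin((r2−r1)/C) = asin(-11/18) = -37.6699°
wrap1 = π − 2β = 255.3398°
wrap2 = π + 2β = 104.6602°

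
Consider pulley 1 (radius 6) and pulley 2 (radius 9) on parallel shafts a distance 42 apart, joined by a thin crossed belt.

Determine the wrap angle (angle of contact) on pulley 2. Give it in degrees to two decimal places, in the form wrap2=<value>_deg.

wrap2=221.85_deg

crossed belt: β = asin((r1+r2)/C) = asin(15/42) = 20.9248°
wrap1 = wrap2 = π + 2β = 221.8497°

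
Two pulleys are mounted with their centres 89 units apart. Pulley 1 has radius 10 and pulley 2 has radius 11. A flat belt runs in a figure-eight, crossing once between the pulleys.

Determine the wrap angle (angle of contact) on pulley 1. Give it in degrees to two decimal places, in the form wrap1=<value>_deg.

wrap1=207.30_deg

crossed belt: β = asin((r1+r2)/C) = asin(21/89) = 13.6479°
wrap1 = wrap2 = π + 2β = 207.2959°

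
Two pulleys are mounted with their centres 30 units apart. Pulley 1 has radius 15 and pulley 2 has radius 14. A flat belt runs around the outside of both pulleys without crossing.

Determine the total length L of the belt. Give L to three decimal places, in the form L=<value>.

open belt: β = asin((r2−r1)/C) = asin(-1/30) = -1.9102°
wrap1 = π − 2β = 183.8204°
wrap2 = π + 2β = 176.1796°
tangent length = C·cosβ = 29.9833
L = r1·wrap1 + r2·wrap2 + 2·C·cosβ = 15·3.2083 + 14·3.0749 + 2·29.9833 = 151.1395

L=151.140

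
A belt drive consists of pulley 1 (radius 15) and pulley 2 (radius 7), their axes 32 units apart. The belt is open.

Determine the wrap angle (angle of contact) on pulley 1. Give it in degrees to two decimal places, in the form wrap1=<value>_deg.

wrap1=208.96_deg

open belt: β = asin((r2−r1)/C) = asin(-8/32) = -14.4775°
wrap1 = π − 2β = 208.9550°
wrap2 = π + 2β = 151.0450°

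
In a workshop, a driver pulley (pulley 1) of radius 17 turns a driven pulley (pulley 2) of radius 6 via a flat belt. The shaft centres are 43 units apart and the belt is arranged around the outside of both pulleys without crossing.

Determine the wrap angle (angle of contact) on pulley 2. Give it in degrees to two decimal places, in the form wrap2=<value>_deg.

open belt: β = asin((r2−r1)/C) = asin(-11/43) = -14.8218°
wrap1 = π − 2β = 209.6436°
wrap2 = π + 2β = 150.3564°

wrap2=150.36_deg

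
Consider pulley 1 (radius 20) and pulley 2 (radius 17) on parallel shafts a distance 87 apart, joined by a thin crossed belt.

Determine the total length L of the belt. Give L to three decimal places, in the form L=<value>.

crossed belt: β = asin((r1+r2)/C) = asin(37/87) = 25.1689°
wrap1 = wrap2 = π + 2β = 230.3377°
tangent length = C·cosβ = 78.7401
L = (r1+r2)·wrap + 2·C·cosβ = 37·4.0202 + 2·78.7401 = 306.2258

L=306.226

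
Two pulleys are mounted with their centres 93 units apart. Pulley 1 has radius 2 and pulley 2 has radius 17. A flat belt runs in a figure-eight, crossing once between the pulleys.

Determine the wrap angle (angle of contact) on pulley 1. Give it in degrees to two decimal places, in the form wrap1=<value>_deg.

crossed belt: β = asin((r1+r2)/C) = asin(19/93) = 11.7886°
wrap1 = wrap2 = π + 2β = 203.5772°

wrap1=203.58_deg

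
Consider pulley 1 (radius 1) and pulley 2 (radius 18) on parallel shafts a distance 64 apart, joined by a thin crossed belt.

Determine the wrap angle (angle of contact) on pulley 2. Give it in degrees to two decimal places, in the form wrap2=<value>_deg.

wrap2=214.54_deg

crossed belt: β = asin((r1+r2)/C) = asin(19/64) = 17.2700°
wrap1 = wrap2 = π + 2β = 214.5400°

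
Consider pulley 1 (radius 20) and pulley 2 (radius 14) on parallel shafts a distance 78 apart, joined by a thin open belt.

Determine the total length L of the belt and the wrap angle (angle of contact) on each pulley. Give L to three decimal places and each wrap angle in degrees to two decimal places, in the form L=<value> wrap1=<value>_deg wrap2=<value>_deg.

L=263.276 wrap1=188.82_deg wrap2=171.18_deg

open belt: β = asin((r2−r1)/C) = asin(-6/78) = -4.4117°
wrap1 = π − 2β = 188.8235°
wrap2 = π + 2β = 171.1765°
tangent length = C·cosβ = 77.7689
L = r1·wrap1 + r2·wrap2 + 2·C·cosβ = 20·3.2956 + 14·2.9876 + 2·77.7689 = 263.2759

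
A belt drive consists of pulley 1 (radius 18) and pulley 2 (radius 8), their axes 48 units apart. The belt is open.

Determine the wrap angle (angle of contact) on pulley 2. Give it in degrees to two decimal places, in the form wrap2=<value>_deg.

open belt: β = asin((r2−r1)/C) = asin(-10/48) = -12.0247°
wrap1 = π − 2β = 204.0494°
wrap2 = π + 2β = 155.9506°

wrap2=155.95_deg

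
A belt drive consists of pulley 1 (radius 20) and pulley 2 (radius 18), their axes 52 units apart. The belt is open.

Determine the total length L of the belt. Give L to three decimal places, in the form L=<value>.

open belt: β = asin((r2−r1)/C) = asin(-2/52) = -2.2042°
wrap1 = π − 2β = 184.4085°
wrap2 = π + 2β = 175.5915°
tangent length = C·cosβ = 51.9615
L = r1·wrap1 + r2·wrap2 + 2·C·cosβ = 20·3.2185 + 18·3.0647 + 2·51.9615 = 223.4575

L=223.457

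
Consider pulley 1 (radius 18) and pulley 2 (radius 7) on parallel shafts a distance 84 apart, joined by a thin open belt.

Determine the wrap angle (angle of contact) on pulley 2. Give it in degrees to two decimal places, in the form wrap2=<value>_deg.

open belt: β = asin((r2−r1)/C) = asin(-11/84) = -7.5246°
wrap1 = π − 2β = 195.0493°
wrap2 = π + 2β = 164.9507°

wrap2=164.95_deg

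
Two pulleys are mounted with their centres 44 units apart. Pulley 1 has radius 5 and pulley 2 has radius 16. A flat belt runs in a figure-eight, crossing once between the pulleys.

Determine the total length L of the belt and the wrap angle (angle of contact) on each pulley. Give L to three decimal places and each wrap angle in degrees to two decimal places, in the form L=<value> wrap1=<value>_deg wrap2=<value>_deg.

L=164.201 wrap1=237.01_deg wrap2=237.01_deg

crossed belt: β = asin((r1+r2)/C) = asin(21/44) = 28.5074°
wrap1 = wrap2 = π + 2β = 237.0149°
tangent length = C·cosβ = 38.6652
L = (r1+r2)·wrap + 2·C·cosβ = 21·4.1367 + 2·38.6652 = 164.2009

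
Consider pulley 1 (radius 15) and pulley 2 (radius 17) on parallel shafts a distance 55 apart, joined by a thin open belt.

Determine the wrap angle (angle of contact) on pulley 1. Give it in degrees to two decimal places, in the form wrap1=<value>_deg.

open belt: β = asin((r2−r1)/C) = asin(2/55) = 2.0839°
wrap1 = π − 2β = 175.8321°
wrap2 = π + 2β = 184.1679°

wrap1=175.83_deg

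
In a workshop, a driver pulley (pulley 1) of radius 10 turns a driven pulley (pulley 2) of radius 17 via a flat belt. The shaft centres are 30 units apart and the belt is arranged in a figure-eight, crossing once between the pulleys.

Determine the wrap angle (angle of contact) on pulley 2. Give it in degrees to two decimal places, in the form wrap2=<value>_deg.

crossed belt: β = asin((r1+r2)/C) = asin(27/30) = 64.1581°
wrap1 = wrap2 = π + 2β = 308.3161°

wrap2=308.32_deg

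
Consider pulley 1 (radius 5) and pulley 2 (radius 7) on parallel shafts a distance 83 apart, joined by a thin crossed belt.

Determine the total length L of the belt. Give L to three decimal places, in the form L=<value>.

L=205.437

crossed belt: β = asin((r1+r2)/C) = asin(12/83) = 8.3129°
wrap1 = wrap2 = π + 2β = 196.6257°
tangent length = C·cosβ = 82.1279
L = (r1+r2)·wrap + 2·C·cosβ = 12·3.4318 + 2·82.1279 = 205.4371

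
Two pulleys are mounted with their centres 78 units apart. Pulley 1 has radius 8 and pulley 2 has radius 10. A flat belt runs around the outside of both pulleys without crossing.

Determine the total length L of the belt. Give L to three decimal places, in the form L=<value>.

L=212.600

open belt: β = asin((r2−r1)/C) = asin(2/78) = 1.4693°
wrap1 = π − 2β = 177.0614°
wrap2 = π + 2β = 182.9386°
tangent length = C·cosβ = 77.9744
L = r1·wrap1 + r2·wrap2 + 2·C·cosβ = 8·3.0903 + 10·3.1929 + 2·77.9744 = 212.6000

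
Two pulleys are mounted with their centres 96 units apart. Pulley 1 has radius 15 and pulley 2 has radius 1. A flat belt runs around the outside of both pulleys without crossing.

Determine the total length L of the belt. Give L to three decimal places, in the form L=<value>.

open belt: β = asin((r2−r1)/C) = asin(-14/96) = -8.3855°
wrap1 = π − 2β = 196.7711°
wrap2 = π + 2β = 163.2289°
tangent length = C·cosβ = 94.9737
L = r1·wrap1 + r2·wrap2 + 2·C·cosβ = 15·3.4343 + 1·2.8489 + 2·94.9737 = 244.3108

L=244.311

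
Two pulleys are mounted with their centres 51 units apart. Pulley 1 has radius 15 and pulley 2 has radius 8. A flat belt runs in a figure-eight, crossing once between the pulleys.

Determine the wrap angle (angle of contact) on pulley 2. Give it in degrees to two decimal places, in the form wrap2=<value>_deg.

wrap2=233.61_deg

crossed belt: β = asin((r1+r2)/C) = asin(23/51) = 26.8066°
wrap1 = wrap2 = π + 2β = 233.6132°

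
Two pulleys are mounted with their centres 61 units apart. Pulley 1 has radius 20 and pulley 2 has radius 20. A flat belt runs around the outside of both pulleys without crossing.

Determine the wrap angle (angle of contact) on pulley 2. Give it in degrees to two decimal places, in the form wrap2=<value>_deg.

wrap2=180.00_deg

open belt: β = asin((r2−r1)/C) = asin(0/61) = 0.0000°
wrap1 = π − 2β = 180.0000°
wrap2 = π + 2β = 180.0000°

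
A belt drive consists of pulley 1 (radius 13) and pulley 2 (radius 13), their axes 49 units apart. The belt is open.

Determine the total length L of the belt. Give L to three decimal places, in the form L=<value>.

open belt: β = asin((r2−r1)/C) = asin(0/49) = 0.0000°
wrap1 = π − 2β = 180.0000°
wrap2 = π + 2β = 180.0000°
tangent length = C·cosβ = 49.0000
L = r1·wrap1 + r2·wrap2 + 2·C·cosβ = 13·3.1416 + 13·3.1416 + 2·49.0000 = 179.6814

L=179.681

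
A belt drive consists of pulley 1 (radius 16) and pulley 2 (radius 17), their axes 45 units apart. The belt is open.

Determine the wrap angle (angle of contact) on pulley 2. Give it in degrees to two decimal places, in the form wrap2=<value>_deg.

wrap2=182.55_deg

open belt: β = asin((r2−r1)/C) = asin(1/45) = 1.2733°
wrap1 = π − 2β = 177.4533°
wrap2 = π + 2β = 182.5467°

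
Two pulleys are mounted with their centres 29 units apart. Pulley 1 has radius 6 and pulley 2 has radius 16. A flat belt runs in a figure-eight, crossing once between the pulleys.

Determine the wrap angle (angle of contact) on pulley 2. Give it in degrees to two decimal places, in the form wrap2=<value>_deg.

wrap2=278.69_deg

crossed belt: β = asin((r1+r2)/C) = asin(22/29) = 49.3428°
wrap1 = wrap2 = π + 2β = 278.6855°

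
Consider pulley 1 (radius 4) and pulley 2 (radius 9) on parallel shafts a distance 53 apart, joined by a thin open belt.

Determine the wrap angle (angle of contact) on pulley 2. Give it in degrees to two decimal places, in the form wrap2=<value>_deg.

wrap2=190.83_deg

open belt: β = asin((r2−r1)/C) = asin(5/53) = 5.4133°
wrap1 = π − 2β = 169.1734°
wrap2 = π + 2β = 190.8266°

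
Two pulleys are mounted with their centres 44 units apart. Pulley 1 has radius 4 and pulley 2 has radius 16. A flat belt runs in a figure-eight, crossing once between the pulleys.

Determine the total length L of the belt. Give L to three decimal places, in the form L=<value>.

crossed belt: β = asin((r1+r2)/C) = asin(20/44) = 27.0357°
wrap1 = wrap2 = π + 2β = 234.0714°
tangent length = C·cosβ = 39.1918
L = (r1+r2)·wrap + 2·C·cosβ = 20·4.0853 + 2·39.1918 = 160.0900

L=160.090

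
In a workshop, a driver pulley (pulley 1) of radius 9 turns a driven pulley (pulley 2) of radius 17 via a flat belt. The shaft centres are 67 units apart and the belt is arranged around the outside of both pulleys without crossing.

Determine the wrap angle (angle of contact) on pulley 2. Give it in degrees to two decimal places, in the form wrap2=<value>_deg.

wrap2=193.72_deg

open belt: β = asin((r2−r1)/C) = asin(8/67) = 6.8576°
wrap1 = π − 2β = 166.2847°
wrap2 = π + 2β = 193.7153°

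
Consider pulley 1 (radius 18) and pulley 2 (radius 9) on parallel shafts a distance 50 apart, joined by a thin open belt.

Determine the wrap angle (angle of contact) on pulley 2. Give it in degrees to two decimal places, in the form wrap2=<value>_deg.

open belt: β = asin((r2−r1)/C) = asin(-9/50) = -10.3698°
wrap1 = π − 2β = 200.7395°
wrap2 = π + 2β = 159.2605°

wrap2=159.26_deg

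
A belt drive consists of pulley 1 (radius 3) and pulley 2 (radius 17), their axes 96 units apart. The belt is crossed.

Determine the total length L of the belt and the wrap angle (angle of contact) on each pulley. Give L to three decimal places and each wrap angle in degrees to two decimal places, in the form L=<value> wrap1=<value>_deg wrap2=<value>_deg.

crossed belt: β = asin((r1+r2)/C) = asin(20/96) = 12.0247°
wrap1 = wrap2 = π + 2β = 204.0494°
tangent length = C·cosβ = 93.8936
L = (r1+r2)·wrap + 2·C·cosβ = 20·3.5613 + 2·93.8936 = 259.0138

L=259.014 wrap1=204.05_deg wrap2=204.05_deg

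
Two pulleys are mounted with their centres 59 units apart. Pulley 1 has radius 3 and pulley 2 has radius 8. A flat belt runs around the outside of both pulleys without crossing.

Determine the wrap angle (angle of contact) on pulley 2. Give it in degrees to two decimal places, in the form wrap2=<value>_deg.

open belt: β = asin((r2−r1)/C) = asin(5/59) = 4.8614°
wrap1 = π − 2β = 170.2772°
wrap2 = π + 2β = 189.7228°

wrap2=189.72_deg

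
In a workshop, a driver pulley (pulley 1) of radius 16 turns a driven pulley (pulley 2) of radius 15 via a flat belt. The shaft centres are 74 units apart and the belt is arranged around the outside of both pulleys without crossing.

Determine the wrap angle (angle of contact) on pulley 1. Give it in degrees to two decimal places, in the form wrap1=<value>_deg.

wrap1=181.55_deg

open belt: β = asin((r2−r1)/C) = asin(-1/74) = -0.7743°
wrap1 = π − 2β = 181.5486°
wrap2 = π + 2β = 178.4514°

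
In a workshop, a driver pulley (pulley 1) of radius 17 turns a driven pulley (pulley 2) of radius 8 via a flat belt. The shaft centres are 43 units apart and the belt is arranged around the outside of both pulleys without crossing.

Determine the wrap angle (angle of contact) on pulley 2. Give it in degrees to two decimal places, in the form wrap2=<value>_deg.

wrap2=155.84_deg

open belt: β = asin((r2−r1)/C) = asin(-9/43) = -12.0815°
wrap1 = π − 2β = 204.1629°
wrap2 = π + 2β = 155.8371°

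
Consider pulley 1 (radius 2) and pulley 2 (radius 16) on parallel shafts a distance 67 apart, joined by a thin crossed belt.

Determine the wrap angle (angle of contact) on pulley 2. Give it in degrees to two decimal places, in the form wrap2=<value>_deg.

wrap2=211.17_deg

crossed belt: β = asin((r1+r2)/C) = asin(18/67) = 15.5843°
wrap1 = wrap2 = π + 2β = 211.1687°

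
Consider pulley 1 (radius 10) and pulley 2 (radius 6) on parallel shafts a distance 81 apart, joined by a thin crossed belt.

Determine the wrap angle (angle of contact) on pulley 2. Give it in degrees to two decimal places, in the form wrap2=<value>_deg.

wrap2=202.79_deg

crossed belt: β = asin((r1+r2)/C) = asin(16/81) = 11.3926°
wrap1 = wrap2 = π + 2β = 202.7852°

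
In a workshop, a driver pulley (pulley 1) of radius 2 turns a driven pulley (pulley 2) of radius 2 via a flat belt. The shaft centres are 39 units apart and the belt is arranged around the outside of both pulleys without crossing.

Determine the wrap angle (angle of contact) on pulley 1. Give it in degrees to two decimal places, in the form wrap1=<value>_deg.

open belt: β = asin((r2−r1)/C) = asin(0/39) = 0.0000°
wrap1 = π − 2β = 180.0000°
wrap2 = π + 2β = 180.0000°

wrap1=180.00_deg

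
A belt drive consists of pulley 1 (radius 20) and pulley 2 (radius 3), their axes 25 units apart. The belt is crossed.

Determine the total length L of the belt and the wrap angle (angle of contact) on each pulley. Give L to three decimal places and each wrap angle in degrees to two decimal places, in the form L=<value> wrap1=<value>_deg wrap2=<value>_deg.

L=145.584 wrap1=313.85_deg wrap2=313.85_deg

crossed belt: β = asin((r1+r2)/C) = asin(23/25) = 66.9261°
wrap1 = wrap2 = π + 2β = 313.8522°
tangent length = C·cosβ = 9.7980
L = (r1+r2)·wrap + 2·C·cosβ = 23·5.4778 + 2·9.7980 = 145.5843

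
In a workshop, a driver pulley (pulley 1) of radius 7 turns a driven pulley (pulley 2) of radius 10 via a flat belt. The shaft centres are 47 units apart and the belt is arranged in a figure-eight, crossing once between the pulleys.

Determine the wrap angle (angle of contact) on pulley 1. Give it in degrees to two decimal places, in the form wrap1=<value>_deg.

wrap1=222.41_deg

crossed belt: β = asin((r1+r2)/C) = asin(17/47) = 21.2048°
wrap1 = wrap2 = π + 2β = 222.4095°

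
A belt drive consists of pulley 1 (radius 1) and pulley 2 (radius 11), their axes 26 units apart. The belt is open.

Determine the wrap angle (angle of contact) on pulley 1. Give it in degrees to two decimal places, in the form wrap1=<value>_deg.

wrap1=134.76_deg

open belt: β = asin((r2−r1)/C) = asin(10/26) = 22.6199°
wrap1 = π − 2β = 134.7603°
wrap2 = π + 2β = 225.2397°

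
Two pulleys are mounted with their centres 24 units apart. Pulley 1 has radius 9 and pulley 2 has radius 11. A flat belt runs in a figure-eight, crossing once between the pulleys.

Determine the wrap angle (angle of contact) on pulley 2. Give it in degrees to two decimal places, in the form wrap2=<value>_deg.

wrap2=292.89_deg

crossed belt: β = asin((r1+r2)/C) = asin(20/24) = 56.4427°
wrap1 = wrap2 = π + 2β = 292.8854°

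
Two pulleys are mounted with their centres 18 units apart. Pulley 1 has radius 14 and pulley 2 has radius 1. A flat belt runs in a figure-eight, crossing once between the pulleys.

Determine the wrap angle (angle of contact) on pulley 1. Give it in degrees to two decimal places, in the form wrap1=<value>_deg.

crossed belt: β = asin((r1+r2)/C) = asin(15/18) = 56.4427°
wrap1 = wrap2 = π + 2β = 292.8854°

wrap1=292.89_deg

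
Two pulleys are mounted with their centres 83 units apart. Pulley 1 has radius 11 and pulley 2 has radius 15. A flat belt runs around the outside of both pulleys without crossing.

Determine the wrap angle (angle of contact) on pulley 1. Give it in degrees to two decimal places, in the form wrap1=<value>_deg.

open belt: β = asin((r2−r1)/C) = asin(4/83) = 2.7623°
wrap1 = π − 2β = 174.4754°
wrap2 = π + 2β = 185.5246°

wrap1=174.48_deg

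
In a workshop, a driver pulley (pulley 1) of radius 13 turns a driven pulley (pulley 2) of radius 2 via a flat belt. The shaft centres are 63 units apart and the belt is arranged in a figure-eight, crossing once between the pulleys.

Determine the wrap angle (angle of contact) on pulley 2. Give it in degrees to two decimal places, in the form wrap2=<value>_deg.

crossed belt: β = asin((r1+r2)/C) = asin(15/63) = 13.7741°
wrap1 = wrap2 = π + 2β = 207.5483°

wrap2=207.55_deg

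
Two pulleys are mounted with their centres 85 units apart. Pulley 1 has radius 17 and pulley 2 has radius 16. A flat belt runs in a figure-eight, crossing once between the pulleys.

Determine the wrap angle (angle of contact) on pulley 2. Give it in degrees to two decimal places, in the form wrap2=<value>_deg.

crossed belt: β = asin((r1+r2)/C) = asin(33/85) = 22.8447°
wrap1 = wrap2 = π + 2β = 225.6895°

wrap2=225.69_deg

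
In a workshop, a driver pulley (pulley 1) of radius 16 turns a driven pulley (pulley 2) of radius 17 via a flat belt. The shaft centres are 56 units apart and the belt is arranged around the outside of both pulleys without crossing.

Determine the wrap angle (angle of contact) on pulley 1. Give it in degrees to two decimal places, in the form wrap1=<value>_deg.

wrap1=177.95_deg

open belt: β = asin((r2−r1)/C) = asin(1/56) = 1.0232°
wrap1 = π − 2β = 177.9536°
wrap2 = π + 2β = 182.0464°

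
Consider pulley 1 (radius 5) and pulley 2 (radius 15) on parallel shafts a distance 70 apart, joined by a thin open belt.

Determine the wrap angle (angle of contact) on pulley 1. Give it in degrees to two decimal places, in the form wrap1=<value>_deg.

open belt: β = asin((r2−r1)/C) = asin(10/70) = 8.2132°
wrap1 = π − 2β = 163.5736°
wrap2 = π + 2β = 196.4264°

wrap1=163.57_deg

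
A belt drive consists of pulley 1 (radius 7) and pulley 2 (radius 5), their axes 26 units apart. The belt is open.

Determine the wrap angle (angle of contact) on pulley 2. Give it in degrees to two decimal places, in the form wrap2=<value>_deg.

open belt: β = asin((r2−r1)/C) = asin(-2/26) = -4.4117°
wrap1 = π − 2β = 188.8235°
wrap2 = π + 2β = 171.1765°

wrap2=171.18_deg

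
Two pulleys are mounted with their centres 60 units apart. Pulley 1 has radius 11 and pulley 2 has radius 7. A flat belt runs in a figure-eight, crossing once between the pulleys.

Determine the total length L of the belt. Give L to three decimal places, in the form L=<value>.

crossed belt: β = asin((r1+r2)/C) = asin(18/60) = 17.4576°
wrap1 = wrap2 = π + 2β = 214.9152°
tangent length = C·cosβ = 57.2364
L = (r1+r2)·wrap + 2·C·cosβ = 18·3.7510 + 2·57.2364 = 181.9903

L=181.990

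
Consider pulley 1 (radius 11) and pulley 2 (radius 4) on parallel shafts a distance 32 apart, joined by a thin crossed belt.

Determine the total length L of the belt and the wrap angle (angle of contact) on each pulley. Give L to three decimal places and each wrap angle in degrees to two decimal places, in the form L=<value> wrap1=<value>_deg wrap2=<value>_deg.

L=118.293 wrap1=235.91_deg wrap2=235.91_deg

crossed belt: β = asin((r1+r2)/C) = asin(15/32) = 27.9532°
wrap1 = wrap2 = π + 2β = 235.9064°
tangent length = C·cosβ = 28.2666
L = (r1+r2)·wrap + 2·C·cosβ = 15·4.1173 + 2·28.2666 = 118.2933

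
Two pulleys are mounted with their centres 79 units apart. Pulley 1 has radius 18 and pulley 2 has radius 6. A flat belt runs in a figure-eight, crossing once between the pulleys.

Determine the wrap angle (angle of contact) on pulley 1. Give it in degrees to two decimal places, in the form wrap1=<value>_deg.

crossed belt: β = asin((r1+r2)/C) = asin(24/79) = 17.6858°
wrap1 = wrap2 = π + 2β = 215.3717°

wrap1=215.37_deg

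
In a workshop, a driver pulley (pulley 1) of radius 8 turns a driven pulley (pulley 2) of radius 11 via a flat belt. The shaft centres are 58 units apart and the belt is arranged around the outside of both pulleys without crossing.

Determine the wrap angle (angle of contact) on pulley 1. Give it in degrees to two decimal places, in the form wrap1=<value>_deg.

open belt: β = asin((r2−r1)/C) = asin(3/58) = 2.9649°
wrap1 = π − 2β = 174.0702°
wrap2 = π + 2β = 185.9298°

wrap1=174.07_deg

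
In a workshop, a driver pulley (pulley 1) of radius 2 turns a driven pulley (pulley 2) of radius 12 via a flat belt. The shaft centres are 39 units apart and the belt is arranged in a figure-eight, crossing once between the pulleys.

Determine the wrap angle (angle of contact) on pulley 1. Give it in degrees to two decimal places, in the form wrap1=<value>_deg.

wrap1=222.07_deg

crossed belt: β = asin((r1+r2)/C) = asin(14/39) = 21.0372°
wrap1 = wrap2 = π + 2β = 222.0744°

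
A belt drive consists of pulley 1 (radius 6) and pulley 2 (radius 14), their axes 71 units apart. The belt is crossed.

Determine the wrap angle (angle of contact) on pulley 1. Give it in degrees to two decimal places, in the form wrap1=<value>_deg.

crossed belt: β = asin((r1+r2)/C) = asin(20/71) = 16.3611°
wrap1 = wrap2 = π + 2β = 212.7222°

wrap1=212.72_deg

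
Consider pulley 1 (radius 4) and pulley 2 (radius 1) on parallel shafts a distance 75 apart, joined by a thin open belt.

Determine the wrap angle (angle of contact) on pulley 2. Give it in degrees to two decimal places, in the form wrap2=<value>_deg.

open belt: β = asin((r2−r1)/C) = asin(-3/75) = -2.2924°
wrap1 = π − 2β = 184.5849°
wrap2 = π + 2β = 175.4151°

wrap2=175.42_deg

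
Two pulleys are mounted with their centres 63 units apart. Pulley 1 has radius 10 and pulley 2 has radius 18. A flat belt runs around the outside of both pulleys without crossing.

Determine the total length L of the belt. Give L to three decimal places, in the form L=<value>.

L=214.982

open belt: β = asin((r2−r1)/C) = asin(8/63) = 7.2954°
wrap1 = π − 2β = 165.4093°
wrap2 = π + 2β = 194.5907°
tangent length = C·cosβ = 62.4900
L = r1·wrap1 + r2·wrap2 + 2·C·cosβ = 10·2.8869 + 18·3.3962 + 2·62.4900 = 214.9818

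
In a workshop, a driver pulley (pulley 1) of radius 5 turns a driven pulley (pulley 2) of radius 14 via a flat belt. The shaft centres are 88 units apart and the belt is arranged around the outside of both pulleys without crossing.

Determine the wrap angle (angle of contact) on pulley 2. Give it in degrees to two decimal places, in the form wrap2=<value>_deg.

open belt: β = asin((r2−r1)/C) = asin(9/88) = 5.8701°
wrap1 = π − 2β = 168.2599°
wrap2 = π + 2β = 191.7401°

wrap2=191.74_deg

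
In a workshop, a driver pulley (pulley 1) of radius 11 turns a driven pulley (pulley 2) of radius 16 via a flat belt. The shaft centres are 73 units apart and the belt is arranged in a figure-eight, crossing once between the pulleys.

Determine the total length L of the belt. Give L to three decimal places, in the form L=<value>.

L=240.928

crossed belt: β = asin((r1+r2)/C) = asin(27/73) = 21.7072°
wrap1 = wrap2 = π + 2β = 223.4143°
tangent length = C·cosβ = 67.8233
L = (r1+r2)·wrap + 2·C·cosβ = 27·3.8993 + 2·67.8233 = 240.9281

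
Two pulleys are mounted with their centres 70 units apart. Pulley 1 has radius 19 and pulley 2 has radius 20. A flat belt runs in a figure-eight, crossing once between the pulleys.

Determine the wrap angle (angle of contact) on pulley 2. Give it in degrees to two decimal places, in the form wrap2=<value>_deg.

wrap2=247.72_deg

crossed belt: β = asin((r1+r2)/C) = asin(39/70) = 33.8584°
wrap1 = wrap2 = π + 2β = 247.7169°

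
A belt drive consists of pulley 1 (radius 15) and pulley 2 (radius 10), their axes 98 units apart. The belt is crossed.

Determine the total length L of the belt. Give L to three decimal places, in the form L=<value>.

L=280.953

crossed belt: β = asin((r1+r2)/C) = asin(25/98) = 14.7796°
wrap1 = wrap2 = π + 2β = 209.5593°
tangent length = C·cosβ = 94.7576
L = (r1+r2)·wrap + 2·C·cosβ = 25·3.6575 + 2·94.7576 = 280.9526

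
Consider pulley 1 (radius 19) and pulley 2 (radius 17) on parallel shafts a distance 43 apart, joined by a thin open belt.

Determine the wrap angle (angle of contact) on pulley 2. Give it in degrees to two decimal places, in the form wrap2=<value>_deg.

wrap2=174.67_deg

open belt: β = asin((r2−r1)/C) = asin(-2/43) = -2.6659°
wrap1 = π − 2β = 185.3318°
wrap2 = π + 2β = 174.6682°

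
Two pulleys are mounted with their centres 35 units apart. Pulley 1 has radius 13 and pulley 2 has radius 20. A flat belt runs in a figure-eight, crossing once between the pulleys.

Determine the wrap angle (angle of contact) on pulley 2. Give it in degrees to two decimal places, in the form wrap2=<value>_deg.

wrap2=321.07_deg

crossed belt: β = asin((r1+r2)/C) = asin(33/35) = 70.5370°
wrap1 = wrap2 = π + 2β = 321.0741°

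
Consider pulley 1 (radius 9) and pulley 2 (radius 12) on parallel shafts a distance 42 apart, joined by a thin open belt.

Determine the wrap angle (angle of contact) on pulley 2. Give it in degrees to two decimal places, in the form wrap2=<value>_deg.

wrap2=188.19_deg

open belt: β = asin((r2−r1)/C) = asin(3/42) = 4.0960°
wrap1 = π − 2β = 171.8079°
wrap2 = π + 2β = 188.1921°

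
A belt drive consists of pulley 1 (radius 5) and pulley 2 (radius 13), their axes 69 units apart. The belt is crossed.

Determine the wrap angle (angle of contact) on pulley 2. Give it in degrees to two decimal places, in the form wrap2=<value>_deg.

wrap2=210.24_deg

crossed belt: β = asin((r1+r2)/C) = asin(18/69) = 15.1217°
wrap1 = wrap2 = π + 2β = 210.2433°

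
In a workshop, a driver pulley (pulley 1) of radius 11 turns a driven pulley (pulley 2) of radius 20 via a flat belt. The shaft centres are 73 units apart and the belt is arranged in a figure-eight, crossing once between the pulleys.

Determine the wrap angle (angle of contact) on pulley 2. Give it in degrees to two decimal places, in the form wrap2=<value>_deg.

wrap2=230.26_deg

crossed belt: β = asin((r1+r2)/C) = asin(31/73) = 25.1290°
wrap1 = wrap2 = π + 2β = 230.2580°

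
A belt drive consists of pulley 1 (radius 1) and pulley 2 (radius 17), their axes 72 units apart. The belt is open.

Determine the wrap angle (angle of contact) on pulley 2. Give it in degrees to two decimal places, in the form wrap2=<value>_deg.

wrap2=205.68_deg

open belt: β = asin((r2−r1)/C) = asin(16/72) = 12.8396°
wrap1 = π − 2β = 154.3208°
wrap2 = π + 2β = 205.6792°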